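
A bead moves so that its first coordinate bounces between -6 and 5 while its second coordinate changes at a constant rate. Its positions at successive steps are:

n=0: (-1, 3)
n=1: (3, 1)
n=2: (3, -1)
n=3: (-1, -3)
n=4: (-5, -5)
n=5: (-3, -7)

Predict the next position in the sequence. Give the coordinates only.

The first coordinate travels 4 per step and bounces off the walls at -6 and 5.
  step 6: -3 → 1
The second coordinate changes by -2 each step: at step 6 it is -9.

(1, -9)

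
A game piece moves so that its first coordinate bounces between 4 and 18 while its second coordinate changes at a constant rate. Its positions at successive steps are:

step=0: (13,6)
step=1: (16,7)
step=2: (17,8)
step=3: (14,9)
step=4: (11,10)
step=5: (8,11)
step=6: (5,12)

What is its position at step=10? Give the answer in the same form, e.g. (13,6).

(15,16)

The first coordinate travels 3 per step and bounces off the walls at 4 and 18.
  step 7: 5 → 6
  step 8: 6 → 9
  step 9: 9 → 12
  step 10: 12 → 15
The second coordinate changes by +1 each step: at step 10 it is 16.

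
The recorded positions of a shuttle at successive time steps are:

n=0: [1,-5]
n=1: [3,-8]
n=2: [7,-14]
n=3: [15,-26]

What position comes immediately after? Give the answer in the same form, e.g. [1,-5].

[31,-50]

Consecutive displacements [+2,-3], [+4,-6], [+8,-12] scale by a factor of 2 each step.
step 4: [15,-26] + [+16,-24] → [31,-50]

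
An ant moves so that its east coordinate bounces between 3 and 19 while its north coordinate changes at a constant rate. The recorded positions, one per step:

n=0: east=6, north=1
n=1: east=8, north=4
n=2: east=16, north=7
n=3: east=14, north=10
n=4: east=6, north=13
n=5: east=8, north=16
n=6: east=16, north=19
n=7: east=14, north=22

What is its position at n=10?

east=16, north=31

The east coordinate travels 8 per step and bounces off the walls at 3 and 19.
  step 8: 14 → 6
  step 9: 6 → 8
  step 10: 8 → 16
The north coordinate changes by +3 each step: at step 10 it is 31.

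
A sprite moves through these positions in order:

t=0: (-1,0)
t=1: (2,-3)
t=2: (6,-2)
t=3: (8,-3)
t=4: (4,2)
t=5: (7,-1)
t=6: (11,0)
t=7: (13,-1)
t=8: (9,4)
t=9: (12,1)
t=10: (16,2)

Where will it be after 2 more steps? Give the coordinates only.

(14,6)

The moves between consecutive positions are (+3,-3), (+4,+1), (+2,-1), (-4,+5), (+3,-3), (+4,+1), (+2,-1), (-4,+5), (+3,-3), (+4,+1); they repeat the 4-cycle [(+3,-3), (+4,+1), (+2,-1), (-4,+5)].
step 11: apply (+2,-1) → (18,1)
step 12: apply (-4,+5) → (14,6)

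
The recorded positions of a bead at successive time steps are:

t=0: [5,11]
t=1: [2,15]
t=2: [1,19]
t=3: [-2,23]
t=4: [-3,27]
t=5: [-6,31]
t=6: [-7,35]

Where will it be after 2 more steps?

The moves between consecutive positions are [-3,+4], [-1,+4], [-3,+4], [-1,+4], [-3,+4], [-1,+4]; they repeat the 2-cycle [[-3,+4], [-1,+4]].
step 7: apply [-3,+4] → [-10,39]
step 8: apply [-1,+4] → [-11,43]

[-11,43]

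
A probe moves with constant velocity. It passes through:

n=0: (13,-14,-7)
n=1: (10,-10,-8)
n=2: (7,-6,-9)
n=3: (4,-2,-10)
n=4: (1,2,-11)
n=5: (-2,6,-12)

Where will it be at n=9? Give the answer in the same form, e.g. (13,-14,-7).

Each step adds (-3,+4,-1) to the position.
step 6: (-2,6,-12) + (-3,+4,-1) → (-5,10,-13)
step 7: (-5,10,-13) + (-3,+4,-1) → (-8,14,-14)
step 8: (-8,14,-14) + (-3,+4,-1) → (-11,18,-15)
step 9: (-11,18,-15) + (-3,+4,-1) → (-14,22,-16)

(-14,22,-16)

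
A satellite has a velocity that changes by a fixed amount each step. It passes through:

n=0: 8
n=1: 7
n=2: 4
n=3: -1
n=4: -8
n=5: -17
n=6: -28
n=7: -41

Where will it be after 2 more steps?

Taking differences between consecutive positions: -1, -3, -5, -7, -9, -11, -13. These grow by -2 each step.
step 8: -41 − 15 → -56
step 9: -56 − 17 → -73

-73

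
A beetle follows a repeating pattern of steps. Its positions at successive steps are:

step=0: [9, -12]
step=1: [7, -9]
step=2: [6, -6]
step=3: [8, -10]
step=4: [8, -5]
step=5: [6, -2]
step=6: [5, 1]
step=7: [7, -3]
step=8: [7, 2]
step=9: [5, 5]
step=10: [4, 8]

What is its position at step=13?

[4, 12]

The moves between consecutive positions are [-2, +3], [-1, +3], [+2, -4], [+0, +5], [-2, +3], [-1, +3], [+2, -4], [+0, +5], [-2, +3], [-1, +3]; they repeat the 4-cycle [[-2, +3], [-1, +3], [+2, -4], [+0, +5]].
step 11: apply [+2, -4] → [6, 4]
step 12: apply [+0, +5] → [6, 9]
step 13: apply [-2, +3] → [4, 12]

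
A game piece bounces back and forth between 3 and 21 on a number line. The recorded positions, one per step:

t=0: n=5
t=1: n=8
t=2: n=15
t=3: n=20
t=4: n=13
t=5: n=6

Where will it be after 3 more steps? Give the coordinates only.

The value travels 7 per step and bounces off the walls at 3 and 21.
  step 6: 6 → 7
  step 7: 7 → 14
  step 8: 14 → 21

n=21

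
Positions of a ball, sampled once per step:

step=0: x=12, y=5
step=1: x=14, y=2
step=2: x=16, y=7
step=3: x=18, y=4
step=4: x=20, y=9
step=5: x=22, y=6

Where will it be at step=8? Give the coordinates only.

The moves between consecutive positions are (+2, -3), (+2, +5), (+2, -3), (+2, +5), (+2, -3); they repeat the 2-cycle [(+2, -3), (+2, +5)].
step 6: apply (+2, +5) → x=24, y=11
step 7: apply (+2, -3) → x=26, y=8
step 8: apply (+2, +5) → x=28, y=13

x=28, y=13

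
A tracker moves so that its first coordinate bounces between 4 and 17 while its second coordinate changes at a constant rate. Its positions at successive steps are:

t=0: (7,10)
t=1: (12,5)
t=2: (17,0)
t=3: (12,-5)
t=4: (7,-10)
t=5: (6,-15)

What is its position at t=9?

The first coordinate travels 5 per step and bounces off the walls at 4 and 17.
  step 6: 6 → 11
  step 7: 11 → 16
  step 8: 16 → 13
  step 9: 13 → 8
The second coordinate changes by -5 each step: at step 9 it is -35.

(8,-35)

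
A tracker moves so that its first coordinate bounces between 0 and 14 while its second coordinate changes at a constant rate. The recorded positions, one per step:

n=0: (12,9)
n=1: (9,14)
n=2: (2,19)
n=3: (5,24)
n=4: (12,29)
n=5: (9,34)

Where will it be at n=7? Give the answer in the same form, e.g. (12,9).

(5,44)

The first coordinate travels 7 per step and bounces off the walls at 0 and 14.
  step 6: 9 → 2
  step 7: 2 → 5
The second coordinate changes by +5 each step: at step 7 it is 44.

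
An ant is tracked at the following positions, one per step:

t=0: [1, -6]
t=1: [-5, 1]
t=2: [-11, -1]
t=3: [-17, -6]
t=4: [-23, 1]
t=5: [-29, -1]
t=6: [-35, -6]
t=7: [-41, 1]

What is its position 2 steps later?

[-53, -6]

The first coordinate changes by -6 each step, so at step 9 it is 1 + 9·(-6) = -53.
The second coordinate repeats the cycle [-6, 1, -1] with period 3; step 9 mod 3 = 0, giving -6.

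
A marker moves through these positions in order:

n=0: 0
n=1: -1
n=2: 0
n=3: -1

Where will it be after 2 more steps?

-1

Consecutive displacements -1, +1, -1 scale by a factor of -1 each step.
step 4: -1 + 1 → 0
step 5: 0 − 1 → -1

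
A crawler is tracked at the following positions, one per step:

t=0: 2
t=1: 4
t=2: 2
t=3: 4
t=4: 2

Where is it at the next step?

Step-to-step displacements: +2, -2, +2, -2; each is -1× the previous.
step 5: 2 + 2 → 4

4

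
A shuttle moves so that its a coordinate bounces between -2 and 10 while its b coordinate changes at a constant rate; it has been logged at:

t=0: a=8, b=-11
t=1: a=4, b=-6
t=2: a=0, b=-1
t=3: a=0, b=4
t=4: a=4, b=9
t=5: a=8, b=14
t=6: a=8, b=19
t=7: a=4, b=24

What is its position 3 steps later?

The a coordinate reflects between -2 and 10, moving 4 per step.
  step 8: 4 → 0
  step 9: 0 → 0
  step 10: 0 → 4
The b coordinate changes by +5 each step: at step 10 it is 39.

a=4, b=39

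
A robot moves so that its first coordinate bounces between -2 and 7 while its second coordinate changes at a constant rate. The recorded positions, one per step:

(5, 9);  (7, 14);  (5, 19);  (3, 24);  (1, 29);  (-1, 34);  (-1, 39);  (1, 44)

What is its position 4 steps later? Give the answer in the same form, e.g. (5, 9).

The first coordinate travels 2 per step and bounces off the walls at -2 and 7.
  step 8: 1 → 3
  step 9: 3 → 5
  step 10: 5 → 7
  step 11: 7 → 5
The second coordinate changes by +5 each step: at step 11 it is 64.

(5, 64)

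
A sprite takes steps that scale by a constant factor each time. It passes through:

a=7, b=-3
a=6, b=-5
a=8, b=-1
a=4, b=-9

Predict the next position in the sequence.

The jumps are (-1, -2), (+2, +4), (-4, -8) — a geometric progression with ratio -2.
step 4: a=4, b=-9 + (+8, +16) → a=12, b=7

a=12, b=7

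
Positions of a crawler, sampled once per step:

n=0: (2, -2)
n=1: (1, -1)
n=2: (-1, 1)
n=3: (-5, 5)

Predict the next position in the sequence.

(-13, 13)

Step-to-step displacements: (-1, +1), (-2, +2), (-4, +4); each is 2× the previous.
step 4: (-5, 5) + (-8, +8) → (-13, 13)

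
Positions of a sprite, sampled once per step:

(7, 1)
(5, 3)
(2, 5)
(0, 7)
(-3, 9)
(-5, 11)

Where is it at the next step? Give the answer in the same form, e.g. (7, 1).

Differencing gives (-2, +2), (-3, +2), (-2, +2), (-3, +2), (-2, +2). This is the pattern (-2, +2), (-3, +2) repeated.
step 6: apply (-3, +2) → (-8, 13)

(-8, 13)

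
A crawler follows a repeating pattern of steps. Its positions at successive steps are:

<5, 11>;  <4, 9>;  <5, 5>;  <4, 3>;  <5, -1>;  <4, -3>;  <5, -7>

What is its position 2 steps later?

<5, -13>

Differencing gives <-1, -2>, <+1, -4>, <-1, -2>, <+1, -4>, <-1, -2>, <+1, -4>. This is the pattern <-1, -2>, <+1, -4> repeated.
step 7: apply <-1, -2> → <4, -9>
step 8: apply <+1, -4> → <5, -13>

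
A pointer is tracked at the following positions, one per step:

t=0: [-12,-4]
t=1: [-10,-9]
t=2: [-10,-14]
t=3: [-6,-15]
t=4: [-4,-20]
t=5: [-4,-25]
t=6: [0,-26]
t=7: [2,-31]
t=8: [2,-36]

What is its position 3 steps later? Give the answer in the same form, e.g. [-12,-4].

Differencing gives [+2,-5], [+0,-5], [+4,-1], [+2,-5], [+0,-5], [+4,-1], [+2,-5], [+0,-5]. This is the pattern [+2,-5], [+0,-5], [+4,-1] repeated.
step 9: apply [+4,-1] → [6,-37]
step 10: apply [+2,-5] → [8,-42]
step 11: apply [+0,-5] → [8,-47]

[8,-47]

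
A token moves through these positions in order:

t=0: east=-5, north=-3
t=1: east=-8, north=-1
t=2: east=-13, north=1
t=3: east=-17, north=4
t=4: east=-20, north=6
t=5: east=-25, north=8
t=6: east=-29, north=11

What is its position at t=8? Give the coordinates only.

east=-37, north=15

The moves between consecutive positions are (-3, +2), (-5, +2), (-4, +3), (-3, +2), (-5, +2), (-4, +3); they repeat the 3-cycle [(-3, +2), (-5, +2), (-4, +3)].
step 7: apply (-3, +2) → east=-32, north=13
step 8: apply (-5, +2) → east=-37, north=15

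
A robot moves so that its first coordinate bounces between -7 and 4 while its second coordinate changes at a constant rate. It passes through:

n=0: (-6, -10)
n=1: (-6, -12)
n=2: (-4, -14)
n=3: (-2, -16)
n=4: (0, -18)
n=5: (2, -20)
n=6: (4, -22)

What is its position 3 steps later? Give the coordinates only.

(-2, -28)

The first coordinate travels 2 per step and bounces off the walls at -7 and 4.
  step 7: 4 → 2
  step 8: 2 → 0
  step 9: 0 → -2
The second coordinate changes by -2 each step: at step 9 it is -28.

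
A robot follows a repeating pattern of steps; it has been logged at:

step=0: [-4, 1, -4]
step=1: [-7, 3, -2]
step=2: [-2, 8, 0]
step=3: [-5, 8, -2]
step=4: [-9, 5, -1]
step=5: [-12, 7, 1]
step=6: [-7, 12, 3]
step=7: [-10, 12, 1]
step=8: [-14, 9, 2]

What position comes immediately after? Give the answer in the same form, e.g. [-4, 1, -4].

The moves between consecutive positions are [-3, +2, +2], [+5, +5, +2], [-3, +0, -2], [-4, -3, +1], [-3, +2, +2], [+5, +5, +2], [-3, +0, -2], [-4, -3, +1]; they repeat the 4-cycle [[-3, +2, +2], [+5, +5, +2], [-3, +0, -2], [-4, -3, +1]].
step 9: apply [-3, +2, +2] → [-17, 11, 4]

[-17, 11, 4]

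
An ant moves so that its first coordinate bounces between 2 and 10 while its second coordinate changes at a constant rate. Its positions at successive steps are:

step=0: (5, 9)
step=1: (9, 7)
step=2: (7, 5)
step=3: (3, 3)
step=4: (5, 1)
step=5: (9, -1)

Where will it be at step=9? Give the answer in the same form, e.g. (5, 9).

The first coordinate reflects between 2 and 10, moving 4 per step.
  step 6: 9 → 7
  step 7: 7 → 3
  step 8: 3 → 5
  step 9: 5 → 9
The second coordinate changes by -2 each step: at step 9 it is -9.

(9, -9)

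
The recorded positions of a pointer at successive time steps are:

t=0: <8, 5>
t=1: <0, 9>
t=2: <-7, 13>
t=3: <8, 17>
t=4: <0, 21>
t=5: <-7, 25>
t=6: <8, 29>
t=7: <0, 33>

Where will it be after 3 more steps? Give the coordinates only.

The first coordinate repeats the cycle [8, 0, -7] with period 3; step 10 mod 3 = 1, giving 0.
The second coordinate changes by +4 each step, so at step 10 it is 5 + 10·(4) = 45.

<0, 45>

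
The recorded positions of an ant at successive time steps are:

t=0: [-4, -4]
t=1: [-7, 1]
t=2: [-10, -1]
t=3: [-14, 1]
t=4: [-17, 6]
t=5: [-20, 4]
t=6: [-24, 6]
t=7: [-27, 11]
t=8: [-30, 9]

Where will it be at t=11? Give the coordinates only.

[-40, 14]

Differencing gives [-3, +5], [-3, -2], [-4, +2], [-3, +5], [-3, -2], [-4, +2], [-3, +5], [-3, -2]. This is the pattern [-3, +5], [-3, -2], [-4, +2] repeated.
step 9: apply [-4, +2] → [-34, 11]
step 10: apply [-3, +5] → [-37, 16]
step 11: apply [-3, -2] → [-40, 14]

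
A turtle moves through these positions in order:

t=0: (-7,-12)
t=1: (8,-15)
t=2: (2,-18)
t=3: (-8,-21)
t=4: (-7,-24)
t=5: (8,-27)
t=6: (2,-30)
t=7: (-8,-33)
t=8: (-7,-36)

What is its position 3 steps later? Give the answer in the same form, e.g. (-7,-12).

The first coordinate repeats the cycle [-7, 8, 2, -8] with period 4; step 11 mod 4 = 3, giving -8.
The second coordinate changes by -3 each step, so at step 11 it is -12 + 11·(-3) = -45.

(-8,-45)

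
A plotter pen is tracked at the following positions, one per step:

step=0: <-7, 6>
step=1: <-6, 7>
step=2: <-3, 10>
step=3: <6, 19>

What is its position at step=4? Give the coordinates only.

<33, 46>

Consecutive displacements <+1, +1>, <+3, +3>, <+9, +9> scale by a factor of 3 each step.
step 4: <6, 19> + <+27, +27> → <33, 46>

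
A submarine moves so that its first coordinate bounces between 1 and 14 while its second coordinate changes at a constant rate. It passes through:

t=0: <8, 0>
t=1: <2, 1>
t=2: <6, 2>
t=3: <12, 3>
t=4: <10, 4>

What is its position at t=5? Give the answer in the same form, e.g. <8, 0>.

<4, 5>

The first coordinate travels 6 per step and bounces off the walls at 1 and 14.
  step 5: 10 → 4
The second coordinate changes by +1 each step: at step 5 it is 5.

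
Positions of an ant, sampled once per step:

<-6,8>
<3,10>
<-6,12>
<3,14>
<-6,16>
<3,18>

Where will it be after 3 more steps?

<-6,24>

First: cycles through -6, 3 every 2 steps. Step 8 lands at position 0 of the cycle → -6.
Second: linear, +2 per step → 24 at step 8.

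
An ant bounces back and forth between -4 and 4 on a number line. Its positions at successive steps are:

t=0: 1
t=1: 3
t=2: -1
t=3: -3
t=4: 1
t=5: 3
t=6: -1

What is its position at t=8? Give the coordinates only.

1

The value reflects between -4 and 4, moving 4 per step.
  step 7: -1 → -3
  step 8: -3 → 1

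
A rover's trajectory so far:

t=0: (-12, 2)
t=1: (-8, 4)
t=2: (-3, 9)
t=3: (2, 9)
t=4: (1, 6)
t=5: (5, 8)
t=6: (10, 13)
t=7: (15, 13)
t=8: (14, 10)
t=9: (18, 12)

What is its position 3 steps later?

The moves between consecutive positions are (+4, +2), (+5, +5), (+5, +0), (-1, -3), (+4, +2), (+5, +5), (+5, +0), (-1, -3), (+4, +2); they repeat the 4-cycle [(+4, +2), (+5, +5), (+5, +0), (-1, -3)].
step 10: apply (+5, +5) → (23, 17)
step 11: apply (+5, +0) → (28, 17)
step 12: apply (-1, -3) → (27, 14)

(27, 14)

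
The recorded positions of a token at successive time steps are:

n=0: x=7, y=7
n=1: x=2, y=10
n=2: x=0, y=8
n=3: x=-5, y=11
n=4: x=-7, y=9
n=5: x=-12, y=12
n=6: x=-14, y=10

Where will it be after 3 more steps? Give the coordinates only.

The moves between consecutive positions are (-5,+3), (-2,-2), (-5,+3), (-2,-2), (-5,+3), (-2,-2); they repeat the 2-cycle [(-5,+3), (-2,-2)].
step 7: apply (-5,+3) → x=-19, y=13
step 8: apply (-2,-2) → x=-21, y=11
step 9: apply (-5,+3) → x=-26, y=14

x=-26, y=14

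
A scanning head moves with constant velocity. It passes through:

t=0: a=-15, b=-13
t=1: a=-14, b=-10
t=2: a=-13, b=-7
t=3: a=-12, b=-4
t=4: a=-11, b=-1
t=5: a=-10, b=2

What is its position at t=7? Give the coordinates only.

The position changes by (+1,+3) every step.
step 6: a=-10, b=2 + (+1,+3) → a=-9, b=5
step 7: a=-9, b=5 + (+1,+3) → a=-8, b=8

a=-8, b=8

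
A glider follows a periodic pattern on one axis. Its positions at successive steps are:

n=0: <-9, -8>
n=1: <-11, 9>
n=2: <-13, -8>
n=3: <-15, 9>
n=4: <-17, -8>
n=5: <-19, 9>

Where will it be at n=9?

The first coordinate changes by -2 each step, so at step 9 it is -9 + 9·(-2) = -27.
The second coordinate repeats the cycle [-8, 9] with period 2; step 9 mod 2 = 1, giving 9.

<-27, 9>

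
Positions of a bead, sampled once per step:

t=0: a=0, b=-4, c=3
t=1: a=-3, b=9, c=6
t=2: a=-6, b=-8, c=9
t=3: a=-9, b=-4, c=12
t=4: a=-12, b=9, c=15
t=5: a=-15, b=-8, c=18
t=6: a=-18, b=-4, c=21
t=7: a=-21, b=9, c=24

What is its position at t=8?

A: linear, -3 per step → -24 at step 8.
B: cycles through -4, 9, -8 every 3 steps. Step 8 lands at position 2 of the cycle → -8.
C: linear, +3 per step → 27 at step 8.

a=-24, b=-8, c=27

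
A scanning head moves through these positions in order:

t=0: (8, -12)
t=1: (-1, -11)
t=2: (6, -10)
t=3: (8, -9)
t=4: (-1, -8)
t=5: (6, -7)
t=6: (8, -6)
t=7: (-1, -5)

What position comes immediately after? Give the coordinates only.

First: cycles through 8, -1, 6 every 3 steps. Step 8 lands at position 2 of the cycle → 6.
Second: linear, +1 per step → -4 at step 8.

(6, -4)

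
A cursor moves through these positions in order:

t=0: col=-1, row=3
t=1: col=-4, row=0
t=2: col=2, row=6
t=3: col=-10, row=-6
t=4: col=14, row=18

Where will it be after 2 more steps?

The jumps are (-3, -3), (+6, +6), (-12, -12), (+24, +24) — a geometric progression with ratio -2.
step 5: col=14, row=18 + (-48, -48) → col=-34, row=-30
step 6: col=-34, row=-30 + (+96, +96) → col=62, row=66

col=62, row=66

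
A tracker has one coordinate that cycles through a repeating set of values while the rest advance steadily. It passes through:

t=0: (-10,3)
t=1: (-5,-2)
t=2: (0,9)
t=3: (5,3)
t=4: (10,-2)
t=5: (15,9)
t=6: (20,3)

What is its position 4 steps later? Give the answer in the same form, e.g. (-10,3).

The first coordinate changes by +5 each step, so at step 10 it is -10 + 10·(5) = 40.
The second coordinate repeats the cycle [3, -2, 9] with period 3; step 10 mod 3 = 1, giving -2.

(40,-2)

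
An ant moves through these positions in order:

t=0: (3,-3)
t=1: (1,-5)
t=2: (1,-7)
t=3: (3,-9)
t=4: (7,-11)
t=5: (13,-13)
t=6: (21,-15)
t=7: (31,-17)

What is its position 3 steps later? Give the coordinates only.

(73,-23)

Successive displacements: (-2,-2), (+0,-2), (+2,-2), (+4,-2), (+6,-2), (+8,-2), (+10,-2) — each changes by (+2,+0).
step 8: (31,-17) + (+12,-2) → (43,-19)
step 9: (43,-19) + (+14,-2) → (57,-21)
step 10: (57,-21) + (+16,-2) → (73,-23)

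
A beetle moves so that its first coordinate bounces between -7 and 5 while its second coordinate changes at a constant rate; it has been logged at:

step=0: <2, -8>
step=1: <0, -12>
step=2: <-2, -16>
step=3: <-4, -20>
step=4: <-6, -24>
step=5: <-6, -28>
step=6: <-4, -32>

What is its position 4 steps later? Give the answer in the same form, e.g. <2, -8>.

The first coordinate reflects between -7 and 5, moving 2 per step.
  step 7: -4 → -2
  step 8: -2 → 0
  step 9: 0 → 2
  step 10: 2 → 4
The second coordinate changes by -4 each step: at step 10 it is -48.

<4, -48>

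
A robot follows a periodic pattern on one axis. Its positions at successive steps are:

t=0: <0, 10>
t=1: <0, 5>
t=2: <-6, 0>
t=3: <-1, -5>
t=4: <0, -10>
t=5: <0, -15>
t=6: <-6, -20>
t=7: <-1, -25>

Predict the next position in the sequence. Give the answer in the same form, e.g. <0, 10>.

<0, -30>

First: cycles through 0, 0, -6, -1 every 4 steps. Step 8 lands at position 0 of the cycle → 0.
Second: linear, -5 per step → -30 at step 8.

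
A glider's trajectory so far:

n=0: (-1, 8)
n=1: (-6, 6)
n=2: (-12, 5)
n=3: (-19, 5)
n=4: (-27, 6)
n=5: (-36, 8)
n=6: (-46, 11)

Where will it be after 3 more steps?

(-82, 26)

Successive displacements: (-5, -2), (-6, -1), (-7, +0), (-8, +1), (-9, +2), (-10, +3) — each changes by (-1, +1).
step 7: (-46, 11) + (-11, +4) → (-57, 15)
step 8: (-57, 15) + (-12, +5) → (-69, 20)
step 9: (-69, 20) + (-13, +6) → (-82, 26)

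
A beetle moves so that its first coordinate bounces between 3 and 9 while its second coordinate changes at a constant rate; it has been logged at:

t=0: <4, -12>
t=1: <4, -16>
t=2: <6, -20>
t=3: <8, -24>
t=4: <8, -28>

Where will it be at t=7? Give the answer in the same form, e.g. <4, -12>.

<4, -40>

The first coordinate travels 2 per step and bounces off the walls at 3 and 9.
  step 5: 8 → 6
  step 6: 6 → 4
  step 7: 4 → 4
The second coordinate changes by -4 each step: at step 7 it is -40.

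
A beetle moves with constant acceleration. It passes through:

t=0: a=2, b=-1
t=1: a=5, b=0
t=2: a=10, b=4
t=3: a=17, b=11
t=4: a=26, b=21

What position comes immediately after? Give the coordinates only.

Successive displacements: (+3, +1), (+5, +4), (+7, +7), (+9, +10) — each changes by (+2, +3).
step 5: a=26, b=21 + (+11, +13) → a=37, b=34

a=37, b=34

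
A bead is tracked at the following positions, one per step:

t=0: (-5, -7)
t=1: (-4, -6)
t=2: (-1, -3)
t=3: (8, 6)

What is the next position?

(35, 33)

Step-to-step displacements: (+1, +1), (+3, +3), (+9, +9); each is 3× the previous.
step 4: (8, 6) + (+27, +27) → (35, 33)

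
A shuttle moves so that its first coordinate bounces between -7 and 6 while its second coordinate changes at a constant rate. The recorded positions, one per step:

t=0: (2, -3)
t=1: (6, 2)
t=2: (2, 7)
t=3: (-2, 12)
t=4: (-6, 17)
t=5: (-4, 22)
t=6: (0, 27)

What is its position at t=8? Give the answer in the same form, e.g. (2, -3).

(4, 37)

The first coordinate travels 4 per step and bounces off the walls at -7 and 6.
  step 7: 0 → 4
  step 8: 4 → 4
The second coordinate changes by +5 each step: at step 8 it is 37.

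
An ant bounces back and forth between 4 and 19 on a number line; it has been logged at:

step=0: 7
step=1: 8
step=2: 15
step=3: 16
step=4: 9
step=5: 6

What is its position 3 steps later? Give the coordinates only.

The value travels 7 per step and bounces off the walls at 4 and 19.
  step 6: 6 → 13
  step 7: 13 → 18
  step 8: 18 → 11

11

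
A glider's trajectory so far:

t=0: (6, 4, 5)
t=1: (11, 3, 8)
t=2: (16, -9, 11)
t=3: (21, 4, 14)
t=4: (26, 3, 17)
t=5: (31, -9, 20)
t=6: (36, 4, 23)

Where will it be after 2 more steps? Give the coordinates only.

First: linear, +5 per step → 46 at step 8.
Second: cycles through 4, 3, -9 every 3 steps. Step 8 lands at position 2 of the cycle → -9.
Third: linear, +3 per step → 29 at step 8.

(46, -9, 29)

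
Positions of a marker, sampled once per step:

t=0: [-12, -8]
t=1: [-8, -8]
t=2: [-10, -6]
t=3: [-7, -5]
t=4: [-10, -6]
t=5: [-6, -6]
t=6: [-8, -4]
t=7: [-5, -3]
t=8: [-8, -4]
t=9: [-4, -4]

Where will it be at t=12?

[-6, -2]

The moves between consecutive positions are [+4, +0], [-2, +2], [+3, +1], [-3, -1], [+4, +0], [-2, +2], [+3, +1], [-3, -1], [+4, +0]; they repeat the 4-cycle [[+4, +0], [-2, +2], [+3, +1], [-3, -1]].
step 10: apply [-2, +2] → [-6, -2]
step 11: apply [+3, +1] → [-3, -1]
step 12: apply [-3, -1] → [-6, -2]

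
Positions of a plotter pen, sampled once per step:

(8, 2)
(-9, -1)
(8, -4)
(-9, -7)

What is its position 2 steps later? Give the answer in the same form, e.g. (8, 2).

First: cycles through 8, -9 every 2 steps. Step 5 lands at position 1 of the cycle → -9.
Second: linear, -3 per step → -13 at step 5.

(-9, -13)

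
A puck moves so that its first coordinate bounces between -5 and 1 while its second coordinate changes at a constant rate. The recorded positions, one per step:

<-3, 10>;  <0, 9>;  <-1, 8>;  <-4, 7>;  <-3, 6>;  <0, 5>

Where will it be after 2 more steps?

<-4, 3>

The first coordinate travels 3 per step and bounces off the walls at -5 and 1.
  step 6: 0 → -1
  step 7: -1 → -4
The second coordinate changes by -1 each step: at step 7 it is 3.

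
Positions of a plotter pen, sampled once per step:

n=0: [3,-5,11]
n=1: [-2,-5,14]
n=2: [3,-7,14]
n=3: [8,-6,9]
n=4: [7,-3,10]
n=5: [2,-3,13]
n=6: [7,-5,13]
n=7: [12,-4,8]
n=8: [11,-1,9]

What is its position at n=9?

The moves between consecutive positions are [-5,+0,+3], [+5,-2,+0], [+5,+1,-5], [-1,+3,+1], [-5,+0,+3], [+5,-2,+0], [+5,+1,-5], [-1,+3,+1]; they repeat the 4-cycle [[-5,+0,+3], [+5,-2,+0], [+5,+1,-5], [-1,+3,+1]].
step 9: apply [-5,+0,+3] → [6,-1,12]

[6,-1,12]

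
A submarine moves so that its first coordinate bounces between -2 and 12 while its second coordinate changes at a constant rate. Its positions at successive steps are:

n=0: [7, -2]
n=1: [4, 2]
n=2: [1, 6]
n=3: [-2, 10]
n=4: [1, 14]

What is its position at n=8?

The first coordinate travels 3 per step and bounces off the walls at -2 and 12.
  step 5: 1 → 4
  step 6: 4 → 7
  step 7: 7 → 10
  step 8: 10 → 11
The second coordinate changes by +4 each step: at step 8 it is 30.

[11, 30]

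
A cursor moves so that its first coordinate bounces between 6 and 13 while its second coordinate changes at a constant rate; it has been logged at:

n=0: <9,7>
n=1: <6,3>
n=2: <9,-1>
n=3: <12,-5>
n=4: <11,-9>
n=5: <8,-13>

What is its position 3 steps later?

The first coordinate reflects between 6 and 13, moving 3 per step.
  step 6: 8 → 7
  step 7: 7 → 10
  step 8: 10 → 13
The second coordinate changes by -4 each step: at step 8 it is -25.

<13,-25>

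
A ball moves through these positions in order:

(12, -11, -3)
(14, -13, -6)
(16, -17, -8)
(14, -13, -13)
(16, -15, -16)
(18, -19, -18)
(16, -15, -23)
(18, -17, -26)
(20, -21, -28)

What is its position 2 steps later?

Step-to-step displacements: (+2, -2, -3), (+2, -4, -2), (-2, +4, -5), (+2, -2, -3), (+2, -4, -2), (-2, +4, -5), (+2, -2, -3), (+2, -4, -2) — a repeating cycle of length 3.
step 9: apply (-2, +4, -5) → (18, -17, -33)
step 10: apply (+2, -2, -3) → (20, -19, -36)

(20, -19, -36)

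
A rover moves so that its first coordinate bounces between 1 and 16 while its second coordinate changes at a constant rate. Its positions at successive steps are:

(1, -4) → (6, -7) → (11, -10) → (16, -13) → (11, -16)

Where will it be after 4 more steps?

The first coordinate reflects between 1 and 16, moving 5 per step.
  step 5: 11 → 6
  step 6: 6 → 1
  step 7: 1 → 6
  step 8: 6 → 11
The second coordinate changes by -3 each step: at step 8 it is -28.

(11, -28)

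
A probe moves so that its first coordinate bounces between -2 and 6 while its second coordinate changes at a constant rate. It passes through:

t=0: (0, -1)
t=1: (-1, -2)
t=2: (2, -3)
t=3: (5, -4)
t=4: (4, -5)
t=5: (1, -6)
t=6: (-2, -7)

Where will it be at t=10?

The first coordinate travels 3 per step and bounces off the walls at -2 and 6.
  step 7: -2 → 1
  step 8: 1 → 4
  step 9: 4 → 5
  step 10: 5 → 2
The second coordinate changes by -1 each step: at step 10 it is -11.

(2, -11)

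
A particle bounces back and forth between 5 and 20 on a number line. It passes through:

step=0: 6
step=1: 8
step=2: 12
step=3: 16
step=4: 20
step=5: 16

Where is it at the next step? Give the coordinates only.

12

The value travels 4 per step and bounces off the walls at 5 and 20.
  step 6: 16 → 12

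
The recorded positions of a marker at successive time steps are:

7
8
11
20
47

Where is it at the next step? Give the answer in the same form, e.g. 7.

Step-to-step displacements: +1, +3, +9, +27; each is 3× the previous.
step 5: 47 + 81 → 128

128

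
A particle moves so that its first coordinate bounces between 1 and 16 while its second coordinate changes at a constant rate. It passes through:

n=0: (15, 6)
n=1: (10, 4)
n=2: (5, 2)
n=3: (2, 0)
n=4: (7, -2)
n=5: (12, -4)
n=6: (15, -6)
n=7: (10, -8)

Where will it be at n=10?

(7, -14)

The first coordinate travels 5 per step and bounces off the walls at 1 and 16.
  step 8: 10 → 5
  step 9: 5 → 2
  step 10: 2 → 7
The second coordinate changes by -2 each step: at step 10 it is -14.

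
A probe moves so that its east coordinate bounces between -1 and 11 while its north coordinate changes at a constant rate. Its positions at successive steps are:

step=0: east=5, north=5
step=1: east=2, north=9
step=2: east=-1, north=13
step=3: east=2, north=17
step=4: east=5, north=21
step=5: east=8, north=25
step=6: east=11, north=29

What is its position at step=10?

The east coordinate travels 3 per step and bounces off the walls at -1 and 11.
  step 7: 11 → 8
  step 8: 8 → 5
  step 9: 5 → 2
  step 10: 2 → -1
The north coordinate changes by +4 each step: at step 10 it is 45.

east=-1, north=45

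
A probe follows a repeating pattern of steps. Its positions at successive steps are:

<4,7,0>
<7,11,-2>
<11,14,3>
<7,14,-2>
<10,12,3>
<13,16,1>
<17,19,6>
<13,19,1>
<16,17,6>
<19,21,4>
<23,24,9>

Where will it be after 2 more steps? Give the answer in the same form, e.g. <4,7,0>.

<22,22,9>

Step-to-step displacements: <+3,+4,-2>, <+4,+3,+5>, <-4,+0,-5>, <+3,-2,+5>, <+3,+4,-2>, <+4,+3,+5>, <-4,+0,-5>, <+3,-2,+5>, <+3,+4,-2>, <+4,+3,+5> — a repeating cycle of length 4.
step 11: apply <-4,+0,-5> → <19,24,4>
step 12: apply <+3,-2,+5> → <22,22,9>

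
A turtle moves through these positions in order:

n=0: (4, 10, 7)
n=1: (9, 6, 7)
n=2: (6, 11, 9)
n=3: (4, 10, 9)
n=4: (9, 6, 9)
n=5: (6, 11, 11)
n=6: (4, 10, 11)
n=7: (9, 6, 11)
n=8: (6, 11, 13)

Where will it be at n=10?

The moves between consecutive positions are (+5, -4, +0), (-3, +5, +2), (-2, -1, +0), (+5, -4, +0), (-3, +5, +2), (-2, -1, +0), (+5, -4, +0), (-3, +5, +2); they repeat the 3-cycle [(+5, -4, +0), (-3, +5, +2), (-2, -1, +0)].
step 9: apply (-2, -1, +0) → (4, 10, 13)
step 10: apply (+5, -4, +0) → (9, 6, 13)

(9, 6, 13)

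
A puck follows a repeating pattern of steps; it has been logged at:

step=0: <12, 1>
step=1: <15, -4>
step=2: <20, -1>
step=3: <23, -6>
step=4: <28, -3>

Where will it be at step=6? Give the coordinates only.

The moves between consecutive positions are <+3, -5>, <+5, +3>, <+3, -5>, <+5, +3>; they repeat the 2-cycle [<+3, -5>, <+5, +3>].
step 5: apply <+3, -5> → <31, -8>
step 6: apply <+5, +3> → <36, -5>

<36, -5>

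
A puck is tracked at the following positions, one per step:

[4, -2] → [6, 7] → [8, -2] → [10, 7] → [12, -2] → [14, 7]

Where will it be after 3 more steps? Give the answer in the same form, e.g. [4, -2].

[20, -2]

The first coordinate changes by +2 each step, so at step 8 it is 4 + 8·(2) = 20.
The second coordinate repeats the cycle [-2, 7] with period 2; step 8 mod 2 = 0, giving -2.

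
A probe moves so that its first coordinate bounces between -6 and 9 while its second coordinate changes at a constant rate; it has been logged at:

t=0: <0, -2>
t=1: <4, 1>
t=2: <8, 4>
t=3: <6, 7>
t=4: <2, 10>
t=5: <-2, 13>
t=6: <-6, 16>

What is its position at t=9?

<6, 25>

The first coordinate travels 4 per step and bounces off the walls at -6 and 9.
  step 7: -6 → -2
  step 8: -2 → 2
  step 9: 2 → 6
The second coordinate changes by +3 each step: at step 9 it is 25.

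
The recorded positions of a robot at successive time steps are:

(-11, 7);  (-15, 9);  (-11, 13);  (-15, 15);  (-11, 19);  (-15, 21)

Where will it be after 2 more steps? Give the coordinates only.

Differencing gives (-4, +2), (+4, +4), (-4, +2), (+4, +4), (-4, +2). This is the pattern (-4, +2), (+4, +4) repeated.
step 6: apply (+4, +4) → (-11, 25)
step 7: apply (-4, +2) → (-15, 27)

(-15, 27)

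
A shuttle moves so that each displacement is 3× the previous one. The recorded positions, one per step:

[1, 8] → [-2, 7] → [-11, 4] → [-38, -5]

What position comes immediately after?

Step-to-step displacements: [-3, -1], [-9, -3], [-27, -9]; each is 3× the previous.
step 4: [-38, -5] + [-81, -27] → [-119, -32]

[-119, -32]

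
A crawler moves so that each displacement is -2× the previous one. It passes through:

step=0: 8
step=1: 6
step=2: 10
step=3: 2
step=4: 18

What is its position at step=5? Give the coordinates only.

-14

Step-to-step displacements: -2, +4, -8, +16; each is -2× the previous.
step 5: 18 − 32 → -14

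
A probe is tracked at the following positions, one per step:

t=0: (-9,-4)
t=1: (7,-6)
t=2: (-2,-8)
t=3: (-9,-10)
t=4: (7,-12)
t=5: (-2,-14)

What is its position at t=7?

(7,-18)

The first coordinate repeats the cycle [-9, 7, -2] with period 3; step 7 mod 3 = 1, giving 7.
The second coordinate changes by -2 each step, so at step 7 it is -4 + 7·(-2) = -18.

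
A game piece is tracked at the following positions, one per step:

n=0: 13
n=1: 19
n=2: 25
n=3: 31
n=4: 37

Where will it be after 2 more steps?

The position changes by +6 every step.
step 5: 37 + 6 → 43
step 6: 43 + 6 → 49

49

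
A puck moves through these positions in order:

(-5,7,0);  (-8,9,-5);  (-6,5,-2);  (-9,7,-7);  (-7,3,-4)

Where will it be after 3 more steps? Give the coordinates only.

Step-to-step displacements: (-3,+2,-5), (+2,-4,+3), (-3,+2,-5), (+2,-4,+3) — a repeating cycle of length 2.
step 5: apply (-3,+2,-5) → (-10,5,-9)
step 6: apply (+2,-4,+3) → (-8,1,-6)
step 7: apply (-3,+2,-5) → (-11,3,-11)

(-11,3,-11)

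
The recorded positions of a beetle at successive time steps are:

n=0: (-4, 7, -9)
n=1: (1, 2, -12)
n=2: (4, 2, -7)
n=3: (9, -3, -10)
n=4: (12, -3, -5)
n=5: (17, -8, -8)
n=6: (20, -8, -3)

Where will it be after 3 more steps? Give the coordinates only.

Differencing gives (+5, -5, -3), (+3, +0, +5), (+5, -5, -3), (+3, +0, +5), (+5, -5, -3), (+3, +0, +5). This is the pattern (+5, -5, -3), (+3, +0, +5) repeated.
step 7: apply (+5, -5, -3) → (25, -13, -6)
step 8: apply (+3, +0, +5) → (28, -13, -1)
step 9: apply (+5, -5, -3) → (33, -18, -4)

(33, -18, -4)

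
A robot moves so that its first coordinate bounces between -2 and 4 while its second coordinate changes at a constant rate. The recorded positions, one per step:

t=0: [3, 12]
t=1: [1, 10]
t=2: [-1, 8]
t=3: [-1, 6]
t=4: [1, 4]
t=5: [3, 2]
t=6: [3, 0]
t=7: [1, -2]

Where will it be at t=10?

[1, -8]

The first coordinate travels 2 per step and bounces off the walls at -2 and 4.
  step 8: 1 → -1
  step 9: -1 → -1
  step 10: -1 → 1
The second coordinate changes by -2 each step: at step 10 it is -8.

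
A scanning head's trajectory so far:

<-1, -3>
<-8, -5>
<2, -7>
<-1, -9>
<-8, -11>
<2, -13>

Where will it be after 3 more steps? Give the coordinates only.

The first coordinate repeats the cycle [-1, -8, 2] with period 3; step 8 mod 3 = 2, giving 2.
The second coordinate changes by -2 each step, so at step 8 it is -3 + 8·(-2) = -19.

<2, -19>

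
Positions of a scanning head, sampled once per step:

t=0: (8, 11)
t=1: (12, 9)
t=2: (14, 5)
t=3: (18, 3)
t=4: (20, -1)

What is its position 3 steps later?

(30, -9)

Step-to-step displacements: (+4, -2), (+2, -4), (+4, -2), (+2, -4) — a repeating cycle of length 2.
step 5: apply (+4, -2) → (24, -3)
step 6: apply (+2, -4) → (26, -7)
step 7: apply (+4, -2) → (30, -9)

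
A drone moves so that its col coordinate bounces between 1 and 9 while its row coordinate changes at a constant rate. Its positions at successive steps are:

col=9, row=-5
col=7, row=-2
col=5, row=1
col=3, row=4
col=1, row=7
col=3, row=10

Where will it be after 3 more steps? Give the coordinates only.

col=9, row=19

The col coordinate travels 2 per step and bounces off the walls at 1 and 9.
  step 6: 3 → 5
  step 7: 5 → 7
  step 8: 7 → 9
The row coordinate changes by +3 each step: at step 8 it is 19.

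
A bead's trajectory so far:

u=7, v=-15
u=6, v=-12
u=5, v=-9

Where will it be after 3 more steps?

The position changes by (-1,+3) every step.
step 3: u=5, v=-9 + (-1,+3) → u=4, v=-6
step 4: u=4, v=-6 + (-1,+3) → u=3, v=-3
step 5: u=3, v=-3 + (-1,+3) → u=2, v=0

u=2, v=0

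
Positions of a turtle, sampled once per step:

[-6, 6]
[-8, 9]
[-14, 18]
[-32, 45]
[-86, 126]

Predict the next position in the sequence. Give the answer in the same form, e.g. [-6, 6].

[-248, 369]

Consecutive displacements [-2, +3], [-6, +9], [-18, +27], [-54, +81] scale by a factor of 3 each step.
step 5: [-86, 126] + [-162, +243] → [-248, 369]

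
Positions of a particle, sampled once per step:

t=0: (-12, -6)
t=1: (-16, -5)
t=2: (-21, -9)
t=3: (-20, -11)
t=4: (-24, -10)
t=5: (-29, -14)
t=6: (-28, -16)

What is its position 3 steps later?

Step-to-step displacements: (-4, +1), (-5, -4), (+1, -2), (-4, +1), (-5, -4), (+1, -2) — a repeating cycle of length 3.
step 7: apply (-4, +1) → (-32, -15)
step 8: apply (-5, -4) → (-37, -19)
step 9: apply (+1, -2) → (-36, -21)

(-36, -21)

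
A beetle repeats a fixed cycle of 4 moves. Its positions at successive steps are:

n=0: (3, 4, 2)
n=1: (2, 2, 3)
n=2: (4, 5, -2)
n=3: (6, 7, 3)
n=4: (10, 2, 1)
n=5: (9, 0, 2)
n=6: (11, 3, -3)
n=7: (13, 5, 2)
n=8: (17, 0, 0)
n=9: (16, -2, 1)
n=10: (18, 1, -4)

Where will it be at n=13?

(23, -4, 0)

Differencing gives (-1, -2, +1), (+2, +3, -5), (+2, +2, +5), (+4, -5, -2), (-1, -2, +1), (+2, +3, -5), (+2, +2, +5), (+4, -5, -2), (-1, -2, +1), (+2, +3, -5). This is the pattern (-1, -2, +1), (+2, +3, -5), (+2, +2, +5), (+4, -5, -2) repeated.
step 11: apply (+2, +2, +5) → (20, 3, 1)
step 12: apply (+4, -5, -2) → (24, -2, -1)
step 13: apply (-1, -2, +1) → (23, -4, 0)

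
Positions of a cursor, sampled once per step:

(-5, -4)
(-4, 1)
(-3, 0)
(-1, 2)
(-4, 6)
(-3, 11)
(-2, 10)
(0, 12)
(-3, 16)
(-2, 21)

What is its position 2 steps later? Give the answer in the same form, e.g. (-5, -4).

The moves between consecutive positions are (+1, +5), (+1, -1), (+2, +2), (-3, +4), (+1, +5), (+1, -1), (+2, +2), (-3, +4), (+1, +5); they repeat the 4-cycle [(+1, +5), (+1, -1), (+2, +2), (-3, +4)].
step 10: apply (+1, -1) → (-1, 20)
step 11: apply (+2, +2) → (1, 22)

(1, 22)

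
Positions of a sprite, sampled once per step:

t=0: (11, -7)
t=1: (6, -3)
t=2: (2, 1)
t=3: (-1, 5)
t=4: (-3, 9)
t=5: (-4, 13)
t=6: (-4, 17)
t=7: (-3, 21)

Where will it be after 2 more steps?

Successive displacements: (-5, +4), (-4, +4), (-3, +4), (-2, +4), (-1, +4), (+0, +4), (+1, +4) — each changes by (+1, +0).
step 8: (-3, 21) + (+2, +4) → (-1, 25)
step 9: (-1, 25) + (+3, +4) → (2, 29)

(2, 29)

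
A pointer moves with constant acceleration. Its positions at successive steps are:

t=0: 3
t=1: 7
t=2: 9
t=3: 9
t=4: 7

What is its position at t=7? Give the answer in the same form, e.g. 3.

Successive displacements: +4, +2, +0, -2 — each changes by -2.
step 5: 7 − 4 → 3
step 6: 3 − 6 → -3
step 7: -3 − 8 → -11

-11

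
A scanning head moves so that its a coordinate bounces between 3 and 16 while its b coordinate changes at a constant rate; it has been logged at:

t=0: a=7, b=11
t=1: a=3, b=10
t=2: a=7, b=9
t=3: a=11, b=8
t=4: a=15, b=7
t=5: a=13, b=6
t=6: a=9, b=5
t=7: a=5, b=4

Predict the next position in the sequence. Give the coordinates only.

The a coordinate travels 4 per step and bounces off the walls at 3 and 16.
  step 8: 5 → 5
The b coordinate changes by -1 each step: at step 8 it is 3.

a=5, b=3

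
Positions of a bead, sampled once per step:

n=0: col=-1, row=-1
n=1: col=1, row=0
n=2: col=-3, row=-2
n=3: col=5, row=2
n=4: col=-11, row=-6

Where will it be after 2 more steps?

col=-43, row=-22

Consecutive displacements (+2,+1), (-4,-2), (+8,+4), (-16,-8) scale by a factor of -2 each step.
step 5: col=-11, row=-6 + (+32,+16) → col=21, row=10
step 6: col=21, row=10 + (-64,-32) → col=-43, row=-22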